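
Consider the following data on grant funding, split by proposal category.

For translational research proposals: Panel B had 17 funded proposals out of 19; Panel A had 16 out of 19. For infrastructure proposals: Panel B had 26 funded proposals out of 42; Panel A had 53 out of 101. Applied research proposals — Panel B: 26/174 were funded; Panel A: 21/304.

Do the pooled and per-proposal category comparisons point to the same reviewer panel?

Translational research: Panel B 17/19 = 89.5%, Panel A 16/19 = 84.2% → Panel B
Infrastructure: Panel B 26/42 = 61.9%, Panel A 53/101 = 52.5% → Panel B
Applied research: Panel B 26/174 = 14.9%, Panel A 21/304 = 6.9% → Panel B
Overall: Panel B 69/235 = 29.4%, Panel A 90/424 = 21.2% → Panel B
Panel B wins overall and in every proposal group — no reversal.

Yes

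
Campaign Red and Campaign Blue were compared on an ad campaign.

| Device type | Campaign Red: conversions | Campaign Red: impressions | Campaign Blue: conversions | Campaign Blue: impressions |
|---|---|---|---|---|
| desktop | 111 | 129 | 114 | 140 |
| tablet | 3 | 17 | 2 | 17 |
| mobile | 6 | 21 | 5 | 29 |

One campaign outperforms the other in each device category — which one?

Campaign Red

Desktop: Campaign Red 111/129 = 86.0%, Campaign Blue 114/140 = 81.4% → Campaign Red
Tablet: Campaign Red 3/17 = 17.6%, Campaign Blue 2/17 = 11.8% → Campaign Red
Mobile: Campaign Red 6/21 = 28.6%, Campaign Blue 5/29 = 17.2% → Campaign Red
Campaign Red has the higher rate in all 3 groups.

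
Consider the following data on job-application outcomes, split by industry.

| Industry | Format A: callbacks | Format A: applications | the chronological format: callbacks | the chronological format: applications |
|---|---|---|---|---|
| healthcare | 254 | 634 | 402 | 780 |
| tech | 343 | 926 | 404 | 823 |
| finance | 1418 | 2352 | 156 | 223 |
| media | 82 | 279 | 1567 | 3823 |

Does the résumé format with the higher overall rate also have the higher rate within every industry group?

No

Healthcare: Format A 254/634 = 40.1%, the chronological format 402/780 = 51.5% → the chronological format
Tech: Format A 343/926 = 37.0%, the chronological format 404/823 = 49.1% → the chronological format
Finance: Format A 1418/2352 = 60.3%, the chronological format 156/223 = 70.0% → the chronological format
Media: Format A 82/279 = 29.4%, the chronological format 1567/3823 = 41.0% → the chronological format
Overall: Format A 2097/4191 = 50.0%, the chronological format 2529/5649 = 44.8% → Format A
The chronological format wins each industry group but Format A wins overall — the comparison reverses. The chronological format's applications skew toward media, which has a lower base rate.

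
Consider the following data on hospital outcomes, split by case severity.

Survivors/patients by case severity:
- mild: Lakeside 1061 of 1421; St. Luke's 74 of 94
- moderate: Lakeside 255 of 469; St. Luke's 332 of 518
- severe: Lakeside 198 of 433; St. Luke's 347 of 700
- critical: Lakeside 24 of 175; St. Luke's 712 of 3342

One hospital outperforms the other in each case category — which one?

St. Luke's

Mild: Lakeside 1061/1421 = 74.7%, St. Luke's 74/94 = 78.7% → St. Luke's
Moderate: Lakeside 255/469 = 54.4%, St. Luke's 332/518 = 64.1% → St. Luke's
Severe: Lakeside 198/433 = 45.7%, St. Luke's 347/700 = 49.6% → St. Luke's
Critical: Lakeside 24/175 = 13.7%, St. Luke's 712/3342 = 21.3% → St. Luke's
St. Luke's has the higher rate in all 4 groups.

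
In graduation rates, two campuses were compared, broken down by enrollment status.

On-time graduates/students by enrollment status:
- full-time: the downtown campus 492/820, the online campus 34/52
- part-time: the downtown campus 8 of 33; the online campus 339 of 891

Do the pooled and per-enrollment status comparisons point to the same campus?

Full-time: the downtown campus 492/820 = 60.0%, the online campus 34/52 = 65.4% → the online campus
Part-time: the downtown campus 8/33 = 24.2%, the online campus 339/891 = 38.0% → the online campus
Overall: the downtown campus 500/853 = 58.6%, the online campus 373/943 = 39.6% → the downtown campus
The online campus wins each enrollment group but the downtown campus wins overall — the comparison reverses. The online campus's students skew toward part-time, which has a lower base rate.

No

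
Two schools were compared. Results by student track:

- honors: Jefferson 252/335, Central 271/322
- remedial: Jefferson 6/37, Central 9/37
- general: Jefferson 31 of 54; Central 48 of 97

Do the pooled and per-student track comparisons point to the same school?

No

Honors: Jefferson 252/335 = 75.2%, Central 271/322 = 84.2% → Central
Remedial: Jefferson 6/37 = 16.2%, Central 9/37 = 24.3% → Central
General: Jefferson 31/54 = 57.4%, Central 48/97 = 49.5% → Jefferson
Overall: Jefferson 289/426 = 67.8%, Central 328/456 = 71.9% → Central
Neither sweeps: Jefferson wins 1 of 3 groups, Central wins 2. Central wins overall but not every group — no Simpson reversal.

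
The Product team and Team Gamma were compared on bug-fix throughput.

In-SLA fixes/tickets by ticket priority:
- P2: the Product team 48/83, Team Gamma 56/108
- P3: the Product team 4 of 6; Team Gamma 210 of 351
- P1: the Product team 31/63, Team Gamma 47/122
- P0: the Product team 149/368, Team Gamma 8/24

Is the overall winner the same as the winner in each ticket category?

No

P2: the Product team 48/83 = 57.8%, Team Gamma 56/108 = 51.9% → the Product team
P3: the Product team 4/6 = 66.7%, Team Gamma 210/351 = 59.8% → the Product team
P1: the Product team 31/63 = 49.2%, Team Gamma 47/122 = 38.5% → the Product team
P0: the Product team 149/368 = 40.5%, Team Gamma 8/24 = 33.3% → the Product team
Overall: the Product team 232/520 = 44.6%, Team Gamma 321/605 = 53.1% → Team Gamma
The Product team wins each ticket group but Team Gamma wins overall — the comparison reverses. The Product team's tickets skew toward P0, which has a lower base rate.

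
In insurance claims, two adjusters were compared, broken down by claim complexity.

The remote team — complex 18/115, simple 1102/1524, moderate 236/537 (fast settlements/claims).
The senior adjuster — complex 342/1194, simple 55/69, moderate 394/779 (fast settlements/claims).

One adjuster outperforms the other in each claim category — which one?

the senior adjuster

Complex: the remote team 18/115 = 15.7%, the senior adjuster 342/1194 = 28.6% → the senior adjuster
Simple: the remote team 1102/1524 = 72.3%, the senior adjuster 55/69 = 79.7% → the senior adjuster
Moderate: the remote team 236/537 = 43.9%, the senior adjuster 394/779 = 50.6% → the senior adjuster
The senior adjuster has the higher rate in all 3 groups.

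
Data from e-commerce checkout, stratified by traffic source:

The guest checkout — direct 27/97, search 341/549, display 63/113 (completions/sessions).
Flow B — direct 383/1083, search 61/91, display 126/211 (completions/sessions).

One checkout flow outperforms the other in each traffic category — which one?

Flow B

Direct: the guest checkout 27/97 = 27.8%, Flow B 383/1083 = 35.4% → Flow B
Search: the guest checkout 341/549 = 62.1%, Flow B 61/91 = 67.0% → Flow B
Display: the guest checkout 63/113 = 55.8%, Flow B 126/211 = 59.7% → Flow B
Flow B has the higher rate in all 3 groups.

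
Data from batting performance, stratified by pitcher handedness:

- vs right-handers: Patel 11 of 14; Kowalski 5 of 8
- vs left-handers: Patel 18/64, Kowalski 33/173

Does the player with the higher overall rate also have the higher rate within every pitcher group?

Yes

Vs right-handers: Patel 11/14 = 78.6%, Kowalski 5/8 = 62.5% → Patel
Vs left-handers: Patel 18/64 = 28.1%, Kowalski 33/173 = 19.1% → Patel
Overall: Patel 29/78 = 37.2%, Kowalski 38/181 = 21.0% → Patel
Patel wins overall and in every pitcher group — no reversal.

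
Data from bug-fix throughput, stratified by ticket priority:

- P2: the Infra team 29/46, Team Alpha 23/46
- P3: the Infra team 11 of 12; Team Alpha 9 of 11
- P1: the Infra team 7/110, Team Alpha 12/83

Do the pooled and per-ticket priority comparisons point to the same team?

No

P2: the Infra team 29/46 = 63.0%, Team Alpha 23/46 = 50.0% → the Infra team
P3: the Infra team 11/12 = 91.7%, Team Alpha 9/11 = 81.8% → the Infra team
P1: the Infra team 7/110 = 6.4%, Team Alpha 12/83 = 14.5% → Team Alpha
Overall: the Infra team 47/168 = 28.0%, Team Alpha 44/140 = 31.4% → Team Alpha
Neither sweeps: the Infra team wins 2 of 3 groups, Team Alpha wins 1. Team Alpha wins overall but not every group — no Simpson reversal.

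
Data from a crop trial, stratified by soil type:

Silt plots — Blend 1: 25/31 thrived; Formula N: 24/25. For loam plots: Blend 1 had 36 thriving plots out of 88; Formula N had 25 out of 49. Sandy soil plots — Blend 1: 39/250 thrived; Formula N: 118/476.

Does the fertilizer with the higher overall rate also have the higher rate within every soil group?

Silt: Blend 1 25/31 = 80.6%, Formula N 24/25 = 96.0% → Formula N
Loam: Blend 1 36/88 = 40.9%, Formula N 25/49 = 51.0% → Formula N
Sandy soil: Blend 1 39/250 = 15.6%, Formula N 118/476 = 24.8% → Formula N
Overall: Blend 1 100/369 = 27.1%, Formula N 167/550 = 30.4% → Formula N
Formula N wins overall and in every soil group — no reversal.

Yes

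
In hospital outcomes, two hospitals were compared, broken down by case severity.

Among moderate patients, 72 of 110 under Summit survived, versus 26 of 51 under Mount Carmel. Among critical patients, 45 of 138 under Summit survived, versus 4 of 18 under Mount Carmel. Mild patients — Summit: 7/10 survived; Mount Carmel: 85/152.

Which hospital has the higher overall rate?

Moderate: Summit 72/110 = 65.5%, Mount Carmel 26/51 = 51.0% → Summit
Critical: Summit 45/138 = 32.6%, Mount Carmel 4/18 = 22.2% → Summit
Mild: Summit 7/10 = 70.0%, Mount Carmel 85/152 = 55.9% → Summit
Overall: Summit 124/258 = 48.1%, Mount Carmel 115/221 = 52.0% → Mount Carmel
(Summit wins every case group but Mount Carmel wins overall — Summit's patients skew toward the low-rate critical group.)

Mount Carmel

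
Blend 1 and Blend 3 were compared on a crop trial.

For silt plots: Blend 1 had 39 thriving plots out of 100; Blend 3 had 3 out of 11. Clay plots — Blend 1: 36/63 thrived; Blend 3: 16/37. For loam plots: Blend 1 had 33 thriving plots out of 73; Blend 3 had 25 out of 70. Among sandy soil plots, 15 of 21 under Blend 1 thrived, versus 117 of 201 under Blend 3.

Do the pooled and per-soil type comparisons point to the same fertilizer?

Silt: Blend 1 39/100 = 39.0%, Blend 3 3/11 = 27.3% → Blend 1
Clay: Blend 1 36/63 = 57.1%, Blend 3 16/37 = 43.2% → Blend 1
Loam: Blend 1 33/73 = 45.2%, Blend 3 25/70 = 35.7% → Blend 1
Sandy soil: Blend 1 15/21 = 71.4%, Blend 3 117/201 = 58.2% → Blend 1
Overall: Blend 1 123/257 = 47.9%, Blend 3 161/319 = 50.5% → Blend 3
Blend 1 wins each soil group but Blend 3 wins overall — the comparison reverses. Blend 1's plots skew toward silt, which has a lower base rate.

No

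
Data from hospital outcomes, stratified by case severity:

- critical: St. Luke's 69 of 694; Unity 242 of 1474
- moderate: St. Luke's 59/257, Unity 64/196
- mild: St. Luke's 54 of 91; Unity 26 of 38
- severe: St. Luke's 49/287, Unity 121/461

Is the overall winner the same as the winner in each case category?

Yes

Critical: St. Luke's 69/694 = 9.9%, Unity 242/1474 = 16.4% → Unity
Moderate: St. Luke's 59/257 = 23.0%, Unity 64/196 = 32.7% → Unity
Mild: St. Luke's 54/91 = 59.3%, Unity 26/38 = 68.4% → Unity
Severe: St. Luke's 49/287 = 17.1%, Unity 121/461 = 26.2% → Unity
Overall: St. Luke's 231/1329 = 17.4%, Unity 453/2169 = 20.9% → Unity
Unity wins overall and in every case group — no reversal.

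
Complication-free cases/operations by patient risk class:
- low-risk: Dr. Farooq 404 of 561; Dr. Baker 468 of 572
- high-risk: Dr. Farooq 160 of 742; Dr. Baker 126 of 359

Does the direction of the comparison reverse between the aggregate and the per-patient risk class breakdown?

No

Low-risk: Dr. Farooq 404/561 = 72.0%, Dr. Baker 468/572 = 81.8% → Dr. Baker
High-risk: Dr. Farooq 160/742 = 21.6%, Dr. Baker 126/359 = 35.1% → Dr. Baker
Overall: Dr. Farooq 564/1303 = 43.3%, Dr. Baker 594/931 = 63.8% → Dr. Baker
Dr. Baker wins overall and in every patient risk group — no reversal.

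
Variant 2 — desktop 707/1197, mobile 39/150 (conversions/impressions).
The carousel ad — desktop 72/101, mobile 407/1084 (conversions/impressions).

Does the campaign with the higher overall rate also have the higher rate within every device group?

Desktop: Variant 2 707/1197 = 59.1%, the carousel ad 72/101 = 71.3% → the carousel ad
Mobile: Variant 2 39/150 = 26.0%, the carousel ad 407/1084 = 37.5% → the carousel ad
Overall: Variant 2 746/1347 = 55.4%, the carousel ad 479/1185 = 40.4% → Variant 2
The carousel ad wins each device group but Variant 2 wins overall — the comparison reverses. The carousel ad's impressions skew toward mobile, which has a lower base rate.

No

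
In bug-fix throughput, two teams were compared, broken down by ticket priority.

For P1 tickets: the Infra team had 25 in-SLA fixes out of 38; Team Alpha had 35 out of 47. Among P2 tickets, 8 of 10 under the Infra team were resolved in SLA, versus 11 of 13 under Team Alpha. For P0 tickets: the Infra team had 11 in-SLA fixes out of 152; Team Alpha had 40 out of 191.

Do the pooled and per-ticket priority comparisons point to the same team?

Yes

P1: the Infra team 25/38 = 65.8%, Team Alpha 35/47 = 74.5% → Team Alpha
P2: the Infra team 8/10 = 80.0%, Team Alpha 11/13 = 84.6% → Team Alpha
P0: the Infra team 11/152 = 7.2%, Team Alpha 40/191 = 20.9% → Team Alpha
Overall: the Infra team 44/200 = 22.0%, Team Alpha 86/251 = 34.3% → Team Alpha
Team Alpha wins overall and in every ticket group — no reversal.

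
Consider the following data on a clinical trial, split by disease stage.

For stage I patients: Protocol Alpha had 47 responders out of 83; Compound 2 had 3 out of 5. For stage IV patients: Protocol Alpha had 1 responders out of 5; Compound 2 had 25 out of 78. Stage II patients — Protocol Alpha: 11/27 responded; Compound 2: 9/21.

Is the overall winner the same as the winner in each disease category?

Stage I: Protocol Alpha 47/83 = 56.6%, Compound 2 3/5 = 60.0% → Compound 2
Stage IV: Protocol Alpha 1/5 = 20.0%, Compound 2 25/78 = 32.1% → Compound 2
Stage II: Protocol Alpha 11/27 = 40.7%, Compound 2 9/21 = 42.9% → Compound 2
Overall: Protocol Alpha 59/115 = 51.3%, Compound 2 37/104 = 35.6% → Protocol Alpha
Compound 2 wins each disease group but Protocol Alpha wins overall — the comparison reverses. Compound 2's patients skew toward stage IV, which has a lower base rate.

No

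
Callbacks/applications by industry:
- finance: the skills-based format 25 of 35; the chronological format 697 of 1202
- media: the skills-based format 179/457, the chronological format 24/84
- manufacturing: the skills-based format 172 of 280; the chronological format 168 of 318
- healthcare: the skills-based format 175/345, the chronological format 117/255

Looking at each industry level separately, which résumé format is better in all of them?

Finance: the skills-based format 25/35 = 71.4%, the chronological format 697/1202 = 58.0% → the skills-based format
Media: the skills-based format 179/457 = 39.2%, the chronological format 24/84 = 28.6% → the skills-based format
Manufacturing: the skills-based format 172/280 = 61.4%, the chronological format 168/318 = 52.8% → the skills-based format
Healthcare: the skills-based format 175/345 = 50.7%, the chronological format 117/255 = 45.9% → the skills-based format
The skills-based format has the higher rate in all 4 groups.

the skills-based format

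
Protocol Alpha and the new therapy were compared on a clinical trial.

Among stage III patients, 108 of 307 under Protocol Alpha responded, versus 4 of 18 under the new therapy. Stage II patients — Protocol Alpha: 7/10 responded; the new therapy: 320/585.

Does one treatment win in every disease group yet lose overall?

Yes

Stage III: Protocol Alpha 108/307 = 35.2%, the new therapy 4/18 = 22.2% → Protocol Alpha
Stage II: Protocol Alpha 7/10 = 70.0%, the new therapy 320/585 = 54.7% → Protocol Alpha
Overall: Protocol Alpha 115/317 = 36.3%, the new therapy 324/603 = 53.7% → the new therapy
Protocol Alpha wins each disease group but the new therapy wins overall — the comparison reverses. Protocol Alpha's patients skew toward stage III, which has a lower base rate.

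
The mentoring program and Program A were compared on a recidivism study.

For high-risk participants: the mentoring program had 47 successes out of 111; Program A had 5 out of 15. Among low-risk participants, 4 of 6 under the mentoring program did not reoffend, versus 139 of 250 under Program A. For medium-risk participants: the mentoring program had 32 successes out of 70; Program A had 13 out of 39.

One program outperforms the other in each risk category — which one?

High-risk: the mentoring program 47/111 = 42.3%, Program A 5/15 = 33.3% → the mentoring program
Low-risk: the mentoring program 4/6 = 66.7%, Program A 139/250 = 55.6% → the mentoring program
Medium-risk: the mentoring program 32/70 = 45.7%, Program A 13/39 = 33.3% → the mentoring program
The mentoring program has the higher rate in all 3 groups.

the mentoring program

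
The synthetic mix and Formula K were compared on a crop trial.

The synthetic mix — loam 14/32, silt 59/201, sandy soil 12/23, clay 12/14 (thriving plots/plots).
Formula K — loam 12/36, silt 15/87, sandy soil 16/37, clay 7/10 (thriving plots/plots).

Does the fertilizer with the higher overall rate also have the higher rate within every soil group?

Yes

Loam: the synthetic mix 14/32 = 43.8%, Formula K 12/36 = 33.3% → the synthetic mix
Silt: the synthetic mix 59/201 = 29.4%, Formula K 15/87 = 17.2% → the synthetic mix
Sandy soil: the synthetic mix 12/23 = 52.2%, Formula K 16/37 = 43.2% → the synthetic mix
Clay: the synthetic mix 12/14 = 85.7%, Formula K 7/10 = 70.0% → the synthetic mix
Overall: the synthetic mix 97/270 = 35.9%, Formula K 50/170 = 29.4% → the synthetic mix
The synthetic mix wins overall and in every soil group — no reversal.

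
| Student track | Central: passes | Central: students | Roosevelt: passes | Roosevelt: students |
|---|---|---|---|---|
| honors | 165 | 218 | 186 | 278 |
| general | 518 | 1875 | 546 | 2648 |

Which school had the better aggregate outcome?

Central

Honors: Central 165/218 = 75.7%, Roosevelt 186/278 = 66.9% → Central
General: Central 518/1875 = 27.6%, Roosevelt 546/2648 = 20.6% → Central
Overall: Central 683/2093 = 32.6%, Roosevelt 732/2926 = 25.0% → Central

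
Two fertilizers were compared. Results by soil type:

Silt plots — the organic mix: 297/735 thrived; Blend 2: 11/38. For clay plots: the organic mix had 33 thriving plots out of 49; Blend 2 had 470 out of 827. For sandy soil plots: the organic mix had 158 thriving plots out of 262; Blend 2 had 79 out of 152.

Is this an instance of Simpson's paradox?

Silt: the organic mix 297/735 = 40.4%, Blend 2 11/38 = 28.9% → the organic mix
Clay: the organic mix 33/49 = 67.3%, Blend 2 470/827 = 56.8% → the organic mix
Sandy soil: the organic mix 158/262 = 60.3%, Blend 2 79/152 = 52.0% → the organic mix
Overall: the organic mix 488/1046 = 46.7%, Blend 2 560/1017 = 55.1% → Blend 2
The organic mix wins each soil group but Blend 2 wins overall — the comparison reverses. The organic mix's plots skew toward silt, which has a lower base rate.

Yes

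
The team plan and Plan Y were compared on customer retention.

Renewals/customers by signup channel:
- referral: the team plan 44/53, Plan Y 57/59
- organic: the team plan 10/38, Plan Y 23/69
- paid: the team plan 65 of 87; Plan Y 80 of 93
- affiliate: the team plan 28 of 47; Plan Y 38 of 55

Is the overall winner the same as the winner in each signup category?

Yes

Referral: the team plan 44/53 = 83.0%, Plan Y 57/59 = 96.6% → Plan Y
Organic: the team plan 10/38 = 26.3%, Plan Y 23/69 = 33.3% → Plan Y
Paid: the team plan 65/87 = 74.7%, Plan Y 80/93 = 86.0% → Plan Y
Affiliate: the team plan 28/47 = 59.6%, Plan Y 38/55 = 69.1% → Plan Y
Overall: the team plan 147/225 = 65.3%, Plan Y 198/276 = 71.7% → Plan Y
Plan Y wins overall and in every signup group — no reversal.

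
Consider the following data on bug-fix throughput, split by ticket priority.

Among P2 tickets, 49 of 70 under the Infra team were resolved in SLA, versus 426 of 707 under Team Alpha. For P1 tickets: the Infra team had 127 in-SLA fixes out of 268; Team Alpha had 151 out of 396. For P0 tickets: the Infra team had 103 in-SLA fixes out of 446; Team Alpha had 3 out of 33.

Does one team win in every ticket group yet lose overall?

Yes

P2: the Infra team 49/70 = 70.0%, Team Alpha 426/707 = 60.3% → the Infra team
P1: the Infra team 127/268 = 47.4%, Team Alpha 151/396 = 38.1% → the Infra team
P0: the Infra team 103/446 = 23.1%, Team Alpha 3/33 = 9.1% → the Infra team
Overall: the Infra team 279/784 = 35.6%, Team Alpha 580/1136 = 51.1% → Team Alpha
The Infra team wins each ticket group but Team Alpha wins overall — the comparison reverses. The Infra team's tickets skew toward P0, which has a lower base rate.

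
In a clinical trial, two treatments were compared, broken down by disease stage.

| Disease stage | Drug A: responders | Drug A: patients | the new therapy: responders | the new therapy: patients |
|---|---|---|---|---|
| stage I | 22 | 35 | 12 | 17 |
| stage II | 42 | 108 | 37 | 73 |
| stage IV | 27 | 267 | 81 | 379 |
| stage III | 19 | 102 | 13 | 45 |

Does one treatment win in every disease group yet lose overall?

Stage I: Drug A 22/35 = 62.9%, the new therapy 12/17 = 70.6% → the new therapy
Stage II: Drug A 42/108 = 38.9%, the new therapy 37/73 = 50.7% → the new therapy
Stage IV: Drug A 27/267 = 10.1%, the new therapy 81/379 = 21.4% → the new therapy
Stage III: Drug A 19/102 = 18.6%, the new therapy 13/45 = 28.9% → the new therapy
Overall: Drug A 110/512 = 21.5%, the new therapy 143/514 = 27.8% → the new therapy
The new therapy wins overall and in every disease group — no reversal.

No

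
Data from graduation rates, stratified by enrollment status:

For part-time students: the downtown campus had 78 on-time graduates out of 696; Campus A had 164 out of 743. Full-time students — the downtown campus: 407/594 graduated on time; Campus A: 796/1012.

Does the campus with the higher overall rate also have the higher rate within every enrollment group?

Part-time: the downtown campus 78/696 = 11.2%, Campus A 164/743 = 22.1% → Campus A
Full-time: the downtown campus 407/594 = 68.5%, Campus A 796/1012 = 78.7% → Campus A
Overall: the downtown campus 485/1290 = 37.6%, Campus A 960/1755 = 54.7% → Campus A
Campus A wins overall and in every enrollment group — no reversal.

Yes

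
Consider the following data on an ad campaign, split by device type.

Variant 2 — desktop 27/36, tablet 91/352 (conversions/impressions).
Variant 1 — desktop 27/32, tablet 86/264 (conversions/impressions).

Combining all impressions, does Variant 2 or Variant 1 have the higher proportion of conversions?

Variant 1

Desktop: Variant 2 27/36 = 75.0%, Variant 1 27/32 = 84.4% → Variant 1
Tablet: Variant 2 91/352 = 25.9%, Variant 1 86/264 = 32.6% → Variant 1
Overall: Variant 2 118/388 = 30.4%, Variant 1 113/296 = 38.2% → Variant 1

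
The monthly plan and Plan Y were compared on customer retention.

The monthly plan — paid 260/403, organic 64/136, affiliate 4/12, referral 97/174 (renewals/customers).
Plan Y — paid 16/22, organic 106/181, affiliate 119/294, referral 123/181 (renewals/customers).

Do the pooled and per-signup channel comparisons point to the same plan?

Paid: the monthly plan 260/403 = 64.5%, Plan Y 16/22 = 72.7% → Plan Y
Organic: the monthly plan 64/136 = 47.1%, Plan Y 106/181 = 58.6% → Plan Y
Affiliate: the monthly plan 4/12 = 33.3%, Plan Y 119/294 = 40.5% → Plan Y
Referral: the monthly plan 97/174 = 55.7%, Plan Y 123/181 = 68.0% → Plan Y
Overall: the monthly plan 425/725 = 58.6%, Plan Y 364/678 = 53.7% → the monthly plan
Plan Y wins each signup group but the monthly plan wins overall — the comparison reverses. Plan Y's customers skew toward affiliate, which has a lower base rate.

No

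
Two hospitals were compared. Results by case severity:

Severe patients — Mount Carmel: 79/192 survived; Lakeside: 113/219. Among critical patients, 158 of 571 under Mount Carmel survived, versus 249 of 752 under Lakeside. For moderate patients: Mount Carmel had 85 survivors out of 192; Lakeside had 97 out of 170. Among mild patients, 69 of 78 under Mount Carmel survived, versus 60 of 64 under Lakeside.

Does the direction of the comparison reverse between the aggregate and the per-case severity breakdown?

No

Severe: Mount Carmel 79/192 = 41.1%, Lakeside 113/219 = 51.6% → Lakeside
Critical: Mount Carmel 158/571 = 27.7%, Lakeside 249/752 = 33.1% → Lakeside
Moderate: Mount Carmel 85/192 = 44.3%, Lakeside 97/170 = 57.1% → Lakeside
Mild: Mount Carmel 69/78 = 88.5%, Lakeside 60/64 = 93.8% → Lakeside
Overall: Mount Carmel 391/1033 = 37.9%, Lakeside 519/1205 = 43.1% → Lakeside
Lakeside wins overall and in every case group — no reversal.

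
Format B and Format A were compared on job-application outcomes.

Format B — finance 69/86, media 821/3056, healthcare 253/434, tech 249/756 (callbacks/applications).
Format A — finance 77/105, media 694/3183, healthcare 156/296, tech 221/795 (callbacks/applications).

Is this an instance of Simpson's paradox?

No

Finance: Format B 69/86 = 80.2%, Format A 77/105 = 73.3% → Format B
Media: Format B 821/3056 = 26.9%, Format A 694/3183 = 21.8% → Format B
Healthcare: Format B 253/434 = 58.3%, Format A 156/296 = 52.7% → Format B
Tech: Format B 249/756 = 32.9%, Format A 221/795 = 27.8% → Format B
Overall: Format B 1392/4332 = 32.1%, Format A 1148/4379 = 26.2% → Format B
Format B wins overall and in every industry group — no reversal.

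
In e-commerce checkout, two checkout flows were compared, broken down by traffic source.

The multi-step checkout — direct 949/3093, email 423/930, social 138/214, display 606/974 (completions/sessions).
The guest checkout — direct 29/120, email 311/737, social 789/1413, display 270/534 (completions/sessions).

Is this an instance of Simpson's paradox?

Direct: the multi-step checkout 949/3093 = 30.7%, the guest checkout 29/120 = 24.2% → the multi-step checkout
Email: the multi-step checkout 423/930 = 45.5%, the guest checkout 311/737 = 42.2% → the multi-step checkout
Social: the multi-step checkout 138/214 = 64.5%, the guest checkout 789/1413 = 55.8% → the multi-step checkout
Display: the multi-step checkout 606/974 = 62.2%, the guest checkout 270/534 = 50.6% → the multi-step checkout
Overall: the multi-step checkout 2116/5211 = 40.6%, the guest checkout 1399/2804 = 49.9% → the guest checkout
The multi-step checkout wins each traffic group but the guest checkout wins overall — the comparison reverses. The multi-step checkout's sessions skew toward direct, which has a lower base rate.

Yes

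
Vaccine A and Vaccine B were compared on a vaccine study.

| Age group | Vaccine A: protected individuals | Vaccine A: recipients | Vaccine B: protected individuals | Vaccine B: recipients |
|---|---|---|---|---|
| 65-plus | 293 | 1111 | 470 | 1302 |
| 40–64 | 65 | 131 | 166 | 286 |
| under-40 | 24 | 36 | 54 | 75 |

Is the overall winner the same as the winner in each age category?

Yes

65-plus: Vaccine A 293/1111 = 26.4%, Vaccine B 470/1302 = 36.1% → Vaccine B
40–64: Vaccine A 65/131 = 49.6%, Vaccine B 166/286 = 58.0% → Vaccine B
Under-40: Vaccine A 24/36 = 66.7%, Vaccine B 54/75 = 72.0% → Vaccine B
Overall: Vaccine A 382/1278 = 29.9%, Vaccine B 690/1663 = 41.5% → Vaccine B
Vaccine B wins overall and in every age group — no reversal.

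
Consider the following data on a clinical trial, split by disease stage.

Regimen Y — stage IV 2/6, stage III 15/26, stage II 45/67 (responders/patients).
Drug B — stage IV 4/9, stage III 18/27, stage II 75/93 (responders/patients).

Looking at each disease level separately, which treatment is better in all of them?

Stage IV: Regimen Y 2/6 = 33.3%, Drug B 4/9 = 44.4% → Drug B
Stage III: Regimen Y 15/26 = 57.7%, Drug B 18/27 = 66.7% → Drug B
Stage II: Regimen Y 45/67 = 67.2%, Drug B 75/93 = 80.6% → Drug B
Drug B has the higher rate in all 3 groups.

Drug B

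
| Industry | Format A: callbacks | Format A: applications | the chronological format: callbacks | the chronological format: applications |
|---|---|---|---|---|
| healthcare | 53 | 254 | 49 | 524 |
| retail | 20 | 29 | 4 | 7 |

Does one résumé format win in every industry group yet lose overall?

No

Healthcare: Format A 53/254 = 20.9%, the chronological format 49/524 = 9.4% → Format A
Retail: Format A 20/29 = 69.0%, the chronological format 4/7 = 57.1% → Format A
Overall: Format A 73/283 = 25.8%, the chronological format 53/531 = 10.0% → Format A
Format A wins overall and in every industry group — no reversal.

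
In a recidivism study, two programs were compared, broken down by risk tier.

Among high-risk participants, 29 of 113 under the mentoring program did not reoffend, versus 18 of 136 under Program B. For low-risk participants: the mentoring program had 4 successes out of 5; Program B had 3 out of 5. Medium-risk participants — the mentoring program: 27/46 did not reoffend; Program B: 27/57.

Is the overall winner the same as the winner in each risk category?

Yes

High-risk: the mentoring program 29/113 = 25.7%, Program B 18/136 = 13.2% → the mentoring program
Low-risk: the mentoring program 4/5 = 80.0%, Program B 3/5 = 60.0% → the mentoring program
Medium-risk: the mentoring program 27/46 = 58.7%, Program B 27/57 = 47.4% → the mentoring program
Overall: the mentoring program 60/164 = 36.6%, Program B 48/198 = 24.2% → the mentoring program
The mentoring program wins overall and in every risk group — no reversal.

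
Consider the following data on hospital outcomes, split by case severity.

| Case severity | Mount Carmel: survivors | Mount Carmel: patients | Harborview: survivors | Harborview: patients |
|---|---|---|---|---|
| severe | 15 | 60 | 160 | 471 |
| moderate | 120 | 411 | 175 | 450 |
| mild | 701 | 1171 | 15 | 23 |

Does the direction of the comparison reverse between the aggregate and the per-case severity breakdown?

Severe: Mount Carmel 15/60 = 25.0%, Harborview 160/471 = 34.0% → Harborview
Moderate: Mount Carmel 120/411 = 29.2%, Harborview 175/450 = 38.9% → Harborview
Mild: Mount Carmel 701/1171 = 59.9%, Harborview 15/23 = 65.2% → Harborview
Overall: Mount Carmel 836/1642 = 50.9%, Harborview 350/944 = 37.1% → Mount Carmel
Harborview wins each case group but Mount Carmel wins overall — the comparison reverses. Harborview's patients skew toward severe, which has a lower base rate.

Yes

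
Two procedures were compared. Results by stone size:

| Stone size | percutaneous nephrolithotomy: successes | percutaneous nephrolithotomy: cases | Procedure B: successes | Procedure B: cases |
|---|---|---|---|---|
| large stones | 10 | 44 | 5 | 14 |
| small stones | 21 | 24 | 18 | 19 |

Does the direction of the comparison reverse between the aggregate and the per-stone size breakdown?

No

Large stones: percutaneous nephrolithotomy 10/44 = 22.7%, Procedure B 5/14 = 35.7% → Procedure B
Small stones: percutaneous nephrolithotomy 21/24 = 87.5%, Procedure B 18/19 = 94.7% → Procedure B
Overall: percutaneous nephrolithotomy 31/68 = 45.6%, Procedure B 23/33 = 69.7% → Procedure B
Procedure B wins overall and in every stone group — no reversal.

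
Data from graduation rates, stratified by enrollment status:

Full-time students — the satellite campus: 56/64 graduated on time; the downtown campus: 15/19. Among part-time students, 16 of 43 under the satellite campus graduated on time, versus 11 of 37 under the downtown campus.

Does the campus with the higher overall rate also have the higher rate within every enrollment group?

Full-time: the satellite campus 56/64 = 87.5%, the downtown campus 15/19 = 78.9% → the satellite campus
Part-time: the satellite campus 16/43 = 37.2%, the downtown campus 11/37 = 29.7% → the satellite campus
Overall: the satellite campus 72/107 = 67.3%, the downtown campus 26/56 = 46.4% → the satellite campus
The satellite campus wins overall and in every enrollment group — no reversal.

Yes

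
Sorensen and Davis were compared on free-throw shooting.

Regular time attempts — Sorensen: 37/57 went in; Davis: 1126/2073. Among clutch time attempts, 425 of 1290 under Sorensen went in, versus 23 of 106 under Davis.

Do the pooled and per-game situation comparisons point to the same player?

No

Regular time: Sorensen 37/57 = 64.9%, Davis 1126/2073 = 54.3% → Sorensen
Clutch time: Sorensen 425/1290 = 32.9%, Davis 23/106 = 21.7% → Sorensen
Overall: Sorensen 462/1347 = 34.3%, Davis 1149/2179 = 52.7% → Davis
Sorensen wins each game group but Davis wins overall — the comparison reverses. Sorensen's attempts skew toward clutch time, which has a lower base rate.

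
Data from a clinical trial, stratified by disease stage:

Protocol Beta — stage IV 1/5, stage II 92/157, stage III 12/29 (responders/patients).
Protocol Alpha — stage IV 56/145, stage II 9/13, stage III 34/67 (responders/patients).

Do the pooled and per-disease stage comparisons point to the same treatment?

Stage IV: Protocol Beta 1/5 = 20.0%, Protocol Alpha 56/145 = 38.6% → Protocol Alpha
Stage II: Protocol Beta 92/157 = 58.6%, Protocol Alpha 9/13 = 69.2% → Protocol Alpha
Stage III: Protocol Beta 12/29 = 41.4%, Protocol Alpha 34/67 = 50.7% → Protocol Alpha
Overall: Protocol Beta 105/191 = 55.0%, Protocol Alpha 99/225 = 44.0% → Protocol Beta
Protocol Alpha wins each disease group but Protocol Beta wins overall — the comparison reverses. Protocol Alpha's patients skew toward stage IV, which has a lower base rate.

No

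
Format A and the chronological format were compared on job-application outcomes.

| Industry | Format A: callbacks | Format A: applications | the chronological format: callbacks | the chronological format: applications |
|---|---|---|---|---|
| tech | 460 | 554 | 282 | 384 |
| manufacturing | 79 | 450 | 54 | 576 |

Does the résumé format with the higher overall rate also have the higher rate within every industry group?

Yes

Tech: Format A 460/554 = 83.0%, the chronological format 282/384 = 73.4% → Format A
Manufacturing: Format A 79/450 = 17.6%, the chronological format 54/576 = 9.4% → Format A
Overall: Format A 539/1004 = 53.7%, the chronological format 336/960 = 35.0% → Format A
Format A wins overall and in every industry group — no reversal.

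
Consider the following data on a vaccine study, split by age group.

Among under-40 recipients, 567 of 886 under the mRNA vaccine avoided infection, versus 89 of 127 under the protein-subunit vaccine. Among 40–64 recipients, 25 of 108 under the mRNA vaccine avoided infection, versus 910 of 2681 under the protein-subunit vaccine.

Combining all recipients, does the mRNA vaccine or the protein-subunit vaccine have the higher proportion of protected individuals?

Under-40: the mRNA vaccine 567/886 = 64.0%, the protein-subunit vaccine 89/127 = 70.1% → the protein-subunit vaccine
40–64: the mRNA vaccine 25/108 = 23.1%, the protein-subunit vaccine 910/2681 = 33.9% → the protein-subunit vaccine
Overall: the mRNA vaccine 592/994 = 59.6%, the protein-subunit vaccine 999/2808 = 35.6% → the mRNA vaccine
(The protein-subunit vaccine wins every age group but the mRNA vaccine wins overall — the protein-subunit vaccine's recipients skew toward the low-rate 40–64 group.)

the mRNA vaccine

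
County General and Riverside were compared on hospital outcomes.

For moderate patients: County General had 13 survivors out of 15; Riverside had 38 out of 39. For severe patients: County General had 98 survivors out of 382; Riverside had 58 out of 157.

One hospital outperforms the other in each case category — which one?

Moderate: County General 13/15 = 86.7%, Riverside 38/39 = 97.4% → Riverside
Severe: County General 98/382 = 25.7%, Riverside 58/157 = 36.9% → Riverside
Riverside has the higher rate in both groups.

Riverside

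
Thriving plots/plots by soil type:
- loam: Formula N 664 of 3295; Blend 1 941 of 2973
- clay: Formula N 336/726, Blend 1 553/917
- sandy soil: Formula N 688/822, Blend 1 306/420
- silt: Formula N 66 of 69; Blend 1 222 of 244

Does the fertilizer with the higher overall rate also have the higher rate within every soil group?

Loam: Formula N 664/3295 = 20.2%, Blend 1 941/2973 = 31.7% → Blend 1
Clay: Formula N 336/726 = 46.3%, Blend 1 553/917 = 60.3% → Blend 1
Sandy soil: Formula N 688/822 = 83.7%, Blend 1 306/420 = 72.9% → Formula N
Silt: Formula N 66/69 = 95.7%, Blend 1 222/244 = 91.0% → Formula N
Overall: Formula N 1754/4912 = 35.7%, Blend 1 2022/4554 = 44.4% → Blend 1
Neither sweeps: Formula N wins 2 of 4 groups, Blend 1 wins 2. Blend 1 wins overall but not every group — no Simpson reversal.

No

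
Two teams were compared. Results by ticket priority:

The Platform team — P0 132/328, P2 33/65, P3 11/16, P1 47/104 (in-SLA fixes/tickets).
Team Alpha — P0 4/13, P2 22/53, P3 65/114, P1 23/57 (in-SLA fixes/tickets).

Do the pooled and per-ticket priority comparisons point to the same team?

No

P0: the Platform team 132/328 = 40.2%, Team Alpha 4/13 = 30.8% → the Platform team
P2: the Platform team 33/65 = 50.8%, Team Alpha 22/53 = 41.5% → the Platform team
P3: the Platform team 11/16 = 68.8%, Team Alpha 65/114 = 57.0% → the Platform team
P1: the Platform team 47/104 = 45.2%, Team Alpha 23/57 = 40.4% → the Platform team
Overall: the Platform team 223/513 = 43.5%, Team Alpha 114/237 = 48.1% → Team Alpha
The Platform team wins each ticket group but Team Alpha wins overall — the comparison reverses. The Platform team's tickets skew toward P0, which has a lower base rate.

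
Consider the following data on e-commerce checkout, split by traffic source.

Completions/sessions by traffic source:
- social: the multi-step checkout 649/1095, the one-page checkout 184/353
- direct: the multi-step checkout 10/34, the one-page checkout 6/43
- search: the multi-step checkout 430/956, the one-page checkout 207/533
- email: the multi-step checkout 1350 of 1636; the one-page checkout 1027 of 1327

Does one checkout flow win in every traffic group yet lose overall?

No

Social: the multi-step checkout 649/1095 = 59.3%, the one-page checkout 184/353 = 52.1% → the multi-step checkout
Direct: the multi-step checkout 10/34 = 29.4%, the one-page checkout 6/43 = 14.0% → the multi-step checkout
Search: the multi-step checkout 430/956 = 45.0%, the one-page checkout 207/533 = 38.8% → the multi-step checkout
Email: the multi-step checkout 1350/1636 = 82.5%, the one-page checkout 1027/1327 = 77.4% → the multi-step checkout
Overall: the multi-step checkout 2439/3721 = 65.5%, the one-page checkout 1424/2256 = 63.1% → the multi-step checkout
The multi-step checkout wins overall and in every traffic group — no reversal.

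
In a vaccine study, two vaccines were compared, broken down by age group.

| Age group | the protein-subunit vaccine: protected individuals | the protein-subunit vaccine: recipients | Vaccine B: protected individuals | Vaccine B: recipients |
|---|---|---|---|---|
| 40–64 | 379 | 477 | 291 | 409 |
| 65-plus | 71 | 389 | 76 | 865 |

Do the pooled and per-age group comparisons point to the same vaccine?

Yes

40–64: the protein-subunit vaccine 379/477 = 79.5%, Vaccine B 291/409 = 71.1% → the protein-subunit vaccine
65-plus: the protein-subunit vaccine 71/389 = 18.3%, Vaccine B 76/865 = 8.8% → the protein-subunit vaccine
Overall: the protein-subunit vaccine 450/866 = 52.0%, Vaccine B 367/1274 = 28.8% → the protein-subunit vaccine
The protein-subunit vaccine wins overall and in every age group — no reversal.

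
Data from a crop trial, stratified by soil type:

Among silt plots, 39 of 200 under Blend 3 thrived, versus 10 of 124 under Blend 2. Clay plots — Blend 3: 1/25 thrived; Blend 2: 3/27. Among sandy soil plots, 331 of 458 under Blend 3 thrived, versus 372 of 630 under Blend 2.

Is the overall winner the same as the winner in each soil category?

No

Silt: Blend 3 39/200 = 19.5%, Blend 2 10/124 = 8.1% → Blend 3
Clay: Blend 3 1/25 = 4.0%, Blend 2 3/27 = 11.1% → Blend 2
Sandy soil: Blend 3 331/458 = 72.3%, Blend 2 372/630 = 59.0% → Blend 3
Overall: Blend 3 371/683 = 54.3%, Blend 2 385/781 = 49.3% → Blend 3
Neither sweeps: Blend 3 wins 2 of 3 groups, Blend 2 wins 1. Blend 3 wins overall but not every group — no Simpson reversal.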